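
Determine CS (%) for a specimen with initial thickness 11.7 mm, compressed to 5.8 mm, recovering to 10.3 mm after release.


CS = (t0 - recovered) / (t0 - ts) * 100
= (11.7 - 10.3) / (11.7 - 5.8) * 100
= 1.4 / 5.9 * 100
= 23.7%

23.7%


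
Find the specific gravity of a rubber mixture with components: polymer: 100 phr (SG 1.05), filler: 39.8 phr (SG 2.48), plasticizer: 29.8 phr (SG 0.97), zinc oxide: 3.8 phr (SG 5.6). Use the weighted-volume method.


Sum of weights = 173.4
Volume contributions:
  polymer: 100/1.05 = 95.2381
  filler: 39.8/2.48 = 16.0484
  plasticizer: 29.8/0.97 = 30.7216
  zinc oxide: 3.8/5.6 = 0.6786
Sum of volumes = 142.6867
SG = 173.4 / 142.6867 = 1.215

SG = 1.215


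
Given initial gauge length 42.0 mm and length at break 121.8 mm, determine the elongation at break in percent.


Elongation = (Lf - L0) / L0 * 100
= (121.8 - 42.0) / 42.0 * 100
= 79.8 / 42.0 * 100
= 190.0%

190.0%


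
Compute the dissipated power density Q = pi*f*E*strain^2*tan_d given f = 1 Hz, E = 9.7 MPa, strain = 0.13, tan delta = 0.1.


Q = pi * f * E * strain^2 * tan_d
= pi * 1 * 9.7 * 0.13^2 * 0.1
= pi * 1 * 9.7 * 0.0169 * 0.1
= 0.0515

Q = 0.0515


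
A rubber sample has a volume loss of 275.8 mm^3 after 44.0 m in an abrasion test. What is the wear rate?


Rate = volume_loss / distance
= 275.8 / 44.0
= 6.268 mm^3/m

6.268 mm^3/m


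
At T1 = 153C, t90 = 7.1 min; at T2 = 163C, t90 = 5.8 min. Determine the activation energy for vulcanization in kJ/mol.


T1 = 426.15 K, T2 = 436.15 K
1/T1 - 1/T2 = 5.3802e-05
ln(t1/t2) = ln(7.1/5.8) = 0.2022
Ea = 8.314 * 0.2022 / 5.3802e-05 = 31251.3453 J/mol
Ea = 31.25 kJ/mol

31.25 kJ/mol


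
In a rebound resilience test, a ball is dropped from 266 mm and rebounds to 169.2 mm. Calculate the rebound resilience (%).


Resilience = h_rebound / h_drop * 100
= 169.2 / 266 * 100
= 63.6%

63.6%


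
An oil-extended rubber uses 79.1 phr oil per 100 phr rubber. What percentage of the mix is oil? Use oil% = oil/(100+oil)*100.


Oil % = oil / (100 + oil) * 100
= 79.1 / (100 + 79.1) * 100
= 79.1 / 179.1 * 100
= 44.17%

44.17%


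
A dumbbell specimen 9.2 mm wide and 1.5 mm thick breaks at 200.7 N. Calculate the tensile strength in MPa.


Area = width * thickness = 9.2 * 1.5 = 13.8 mm^2
TS = force / area = 200.7 / 13.8 = 14.54 MPa

14.54 MPa


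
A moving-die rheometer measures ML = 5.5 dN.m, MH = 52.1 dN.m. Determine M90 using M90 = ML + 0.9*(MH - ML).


M90 = ML + 0.9 * (MH - ML)
M90 = 5.5 + 0.9 * (52.1 - 5.5)
M90 = 5.5 + 0.9 * 46.6
M90 = 47.44 dN.m

47.44 dN.m


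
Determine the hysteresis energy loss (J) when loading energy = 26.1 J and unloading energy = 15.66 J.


Hysteresis loss = loading - unloading
= 26.1 - 15.66
= 10.44 J

10.44 J


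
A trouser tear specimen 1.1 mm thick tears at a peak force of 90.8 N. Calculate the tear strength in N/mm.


Tear strength = force / thickness
= 90.8 / 1.1
= 82.55 N/mm

82.55 N/mm


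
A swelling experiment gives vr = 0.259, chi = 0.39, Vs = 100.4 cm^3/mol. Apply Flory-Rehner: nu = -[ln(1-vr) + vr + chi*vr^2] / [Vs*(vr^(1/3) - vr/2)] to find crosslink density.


ln(1 - vr) = ln(1 - 0.259) = -0.2998
Numerator = -((-0.2998) + 0.259 + 0.39 * 0.259^2) = 0.0146
Denominator = 100.4 * (0.259^(1/3) - 0.259/2) = 50.9963
nu = 0.0146 / 50.9963 = 2.8616e-04 mol/cm^3

2.8616e-04 mol/cm^3


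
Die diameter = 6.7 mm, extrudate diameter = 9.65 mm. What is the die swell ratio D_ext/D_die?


Die swell ratio = D_extrudate / D_die
= 9.65 / 6.7
= 1.44

Die swell = 1.44


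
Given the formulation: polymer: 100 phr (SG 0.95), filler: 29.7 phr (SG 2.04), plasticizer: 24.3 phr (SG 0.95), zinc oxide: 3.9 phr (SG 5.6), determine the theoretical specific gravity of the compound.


Sum of weights = 157.9
Volume contributions:
  polymer: 100/0.95 = 105.2632
  filler: 29.7/2.04 = 14.5588
  plasticizer: 24.3/0.95 = 25.5789
  zinc oxide: 3.9/5.6 = 0.6964
Sum of volumes = 146.0974
SG = 157.9 / 146.0974 = 1.081

SG = 1.081


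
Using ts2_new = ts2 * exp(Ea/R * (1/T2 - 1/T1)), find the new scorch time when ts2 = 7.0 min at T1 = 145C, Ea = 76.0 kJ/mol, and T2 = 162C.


Convert temperatures: T1 = 145 + 273.15 = 418.15 K, T2 = 162 + 273.15 = 435.15 K
ts2_new = 7.0 * exp(76000 / 8.314 * (1/435.15 - 1/418.15))
1/T2 - 1/T1 = -9.3428e-05
ts2_new = 2.98 min

2.98 min


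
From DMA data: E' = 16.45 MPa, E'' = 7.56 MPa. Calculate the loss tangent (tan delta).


tan delta = E'' / E'
= 7.56 / 16.45
= 0.4596

tan delta = 0.4596


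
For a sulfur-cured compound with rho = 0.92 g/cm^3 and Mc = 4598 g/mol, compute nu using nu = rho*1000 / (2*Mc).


nu = rho * 1000 / (2 * Mc)
nu = 0.92 * 1000 / (2 * 4598)
nu = 920.0 / 9196
nu = 0.1000 mol/L

0.1000 mol/L


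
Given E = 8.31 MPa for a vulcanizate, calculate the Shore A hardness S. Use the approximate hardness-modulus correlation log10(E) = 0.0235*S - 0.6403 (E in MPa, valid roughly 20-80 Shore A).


log10(E) = 0.0235*S - 0.6403  =>  S = (log10(E) + 0.6403) / 0.0235
log10(8.31) = 0.919601
S = (0.919601 + 0.6403) / 0.0235 = 1.559901 / 0.0235
S = 66.4

Shore A = 66.4


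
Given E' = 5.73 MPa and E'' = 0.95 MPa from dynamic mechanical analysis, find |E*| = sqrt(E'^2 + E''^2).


|E*| = sqrt(E'^2 + E''^2)
= sqrt(5.73^2 + 0.95^2)
= sqrt(32.8329 + 0.9025)
= 5.808 MPa

5.808 MPa


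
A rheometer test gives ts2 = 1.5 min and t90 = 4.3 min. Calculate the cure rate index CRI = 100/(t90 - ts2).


CRI = 100 / (t90 - ts2)
= 100 / (4.3 - 1.5)
= 100 / 2.8
= 35.71 min^-1

35.71 min^-1


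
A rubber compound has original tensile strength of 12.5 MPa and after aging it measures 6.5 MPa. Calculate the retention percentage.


Retention = aged / original * 100
= 6.5 / 12.5 * 100
= 52.0%

52.0%


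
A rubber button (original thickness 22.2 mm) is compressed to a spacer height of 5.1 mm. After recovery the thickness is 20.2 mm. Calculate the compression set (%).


CS = (t0 - recovered) / (t0 - ts) * 100
= (22.2 - 20.2) / (22.2 - 5.1) * 100
= 2.0 / 17.1 * 100
= 11.7%

11.7%


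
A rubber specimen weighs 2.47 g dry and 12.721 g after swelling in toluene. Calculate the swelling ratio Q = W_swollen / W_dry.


Q = W_swollen / W_dry
Q = 12.721 / 2.47
Q = 5.15

Q = 5.15


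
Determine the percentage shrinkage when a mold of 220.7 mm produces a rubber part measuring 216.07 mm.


Shrinkage = (mold - part) / mold * 100
= (220.7 - 216.07) / 220.7 * 100
= 4.63 / 220.7 * 100
= 2.1%

2.1%


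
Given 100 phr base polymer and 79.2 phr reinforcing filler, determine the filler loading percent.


Filler % = filler / (rubber + filler) * 100
= 79.2 / (100 + 79.2) * 100
= 79.2 / 179.2 * 100
= 44.2%

44.2%


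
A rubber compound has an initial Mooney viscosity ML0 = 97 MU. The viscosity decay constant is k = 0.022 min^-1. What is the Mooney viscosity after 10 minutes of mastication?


ML = ML0 * exp(-k * t)
ML = 97 * exp(-0.022 * 10)
ML = 97 * 0.8025
ML = 77.84 MU

77.84 MU


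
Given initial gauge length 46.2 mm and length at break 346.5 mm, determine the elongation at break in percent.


Elongation = (Lf - L0) / L0 * 100
= (346.5 - 46.2) / 46.2 * 100
= 300.3 / 46.2 * 100
= 650.0%

650.0%


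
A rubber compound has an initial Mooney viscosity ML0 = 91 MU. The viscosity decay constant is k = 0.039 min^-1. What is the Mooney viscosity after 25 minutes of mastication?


ML = ML0 * exp(-k * t)
ML = 91 * exp(-0.039 * 25)
ML = 91 * 0.3772
ML = 34.32 MU

34.32 MU


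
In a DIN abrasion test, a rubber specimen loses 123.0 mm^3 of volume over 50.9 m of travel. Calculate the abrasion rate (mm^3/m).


Rate = volume_loss / distance
= 123.0 / 50.9
= 2.417 mm^3/m

2.417 mm^3/m


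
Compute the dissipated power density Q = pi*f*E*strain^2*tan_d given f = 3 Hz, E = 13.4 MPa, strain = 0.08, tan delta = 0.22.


Q = pi * f * E * strain^2 * tan_d
= pi * 3 * 13.4 * 0.08^2 * 0.22
= pi * 3 * 13.4 * 0.0064 * 0.22
= 0.1778

Q = 0.1778


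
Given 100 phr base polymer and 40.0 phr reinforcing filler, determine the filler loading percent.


Filler % = filler / (rubber + filler) * 100
= 40.0 / (100 + 40.0) * 100
= 40.0 / 140.0 * 100
= 28.57%

28.57%


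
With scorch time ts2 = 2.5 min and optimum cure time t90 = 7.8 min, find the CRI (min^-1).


CRI = 100 / (t90 - ts2)
= 100 / (7.8 - 2.5)
= 100 / 5.3
= 18.87 min^-1

18.87 min^-1


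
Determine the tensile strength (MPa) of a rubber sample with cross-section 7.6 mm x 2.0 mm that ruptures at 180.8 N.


Area = width * thickness = 7.6 * 2.0 = 15.2 mm^2
TS = force / area = 180.8 / 15.2 = 11.89 MPa

11.89 MPa


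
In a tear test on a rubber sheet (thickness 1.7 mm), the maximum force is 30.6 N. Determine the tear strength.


Tear strength = force / thickness
= 30.6 / 1.7
= 18.0 N/mm

18.0 N/mm


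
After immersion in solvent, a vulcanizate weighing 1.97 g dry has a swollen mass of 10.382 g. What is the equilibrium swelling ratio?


Q = W_swollen / W_dry
Q = 10.382 / 1.97
Q = 5.27

Q = 5.27


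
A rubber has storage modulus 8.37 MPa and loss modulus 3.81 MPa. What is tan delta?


tan delta = E'' / E'
= 3.81 / 8.37
= 0.4552

tan delta = 0.4552


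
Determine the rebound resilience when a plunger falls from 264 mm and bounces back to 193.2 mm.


Resilience = h_rebound / h_drop * 100
= 193.2 / 264 * 100
= 73.2%

73.2%


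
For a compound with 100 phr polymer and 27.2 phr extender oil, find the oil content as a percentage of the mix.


Oil % = oil / (100 + oil) * 100
= 27.2 / (100 + 27.2) * 100
= 27.2 / 127.2 * 100
= 21.38%

21.38%


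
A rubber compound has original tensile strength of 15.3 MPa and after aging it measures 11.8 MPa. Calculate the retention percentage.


Retention = aged / original * 100
= 11.8 / 15.3 * 100
= 77.1%

77.1%


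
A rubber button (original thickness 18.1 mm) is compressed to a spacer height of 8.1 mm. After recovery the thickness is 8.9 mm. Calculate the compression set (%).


CS = (t0 - recovered) / (t0 - ts) * 100
= (18.1 - 8.9) / (18.1 - 8.1) * 100
= 9.2 / 10.0 * 100
= 92.0%

92.0%


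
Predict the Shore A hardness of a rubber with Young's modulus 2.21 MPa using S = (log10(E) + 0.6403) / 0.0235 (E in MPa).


log10(E) = 0.0235*S - 0.6403  =>  S = (log10(E) + 0.6403) / 0.0235
log10(2.21) = 0.344392
S = (0.344392 + 0.6403) / 0.0235 = 0.984692 / 0.0235
S = 41.9

Shore A = 41.9


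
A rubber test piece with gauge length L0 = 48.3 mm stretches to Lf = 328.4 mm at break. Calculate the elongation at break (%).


Elongation = (Lf - L0) / L0 * 100
= (328.4 - 48.3) / 48.3 * 100
= 280.1 / 48.3 * 100
= 579.9%

579.9%


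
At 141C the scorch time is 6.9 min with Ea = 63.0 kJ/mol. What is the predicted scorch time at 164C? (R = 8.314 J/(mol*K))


Convert temperatures: T1 = 141 + 273.15 = 414.15 K, T2 = 164 + 273.15 = 437.15 K
ts2_new = 6.9 * exp(63000 / 8.314 * (1/437.15 - 1/414.15))
1/T2 - 1/T1 = -1.2704e-04
ts2_new = 2.63 min

2.63 min


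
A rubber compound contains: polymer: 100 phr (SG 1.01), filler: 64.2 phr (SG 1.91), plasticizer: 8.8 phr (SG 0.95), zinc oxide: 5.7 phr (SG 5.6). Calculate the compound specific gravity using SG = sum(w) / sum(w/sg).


Sum of weights = 178.7
Volume contributions:
  polymer: 100/1.01 = 99.0099
  filler: 64.2/1.91 = 33.6126
  plasticizer: 8.8/0.95 = 9.2632
  zinc oxide: 5.7/5.6 = 1.0179
Sum of volumes = 142.9035
SG = 178.7 / 142.9035 = 1.25

SG = 1.25


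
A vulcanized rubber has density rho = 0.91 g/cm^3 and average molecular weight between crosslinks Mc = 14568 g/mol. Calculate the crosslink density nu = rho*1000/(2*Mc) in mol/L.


nu = rho * 1000 / (2 * Mc)
nu = 0.91 * 1000 / (2 * 14568)
nu = 910.0 / 29136
nu = 0.0312 mol/L

0.0312 mol/L


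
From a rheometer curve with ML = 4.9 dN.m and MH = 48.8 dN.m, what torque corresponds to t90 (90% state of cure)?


M90 = ML + 0.9 * (MH - ML)
M90 = 4.9 + 0.9 * (48.8 - 4.9)
M90 = 4.9 + 0.9 * 43.9
M90 = 44.41 dN.m

44.41 dN.m


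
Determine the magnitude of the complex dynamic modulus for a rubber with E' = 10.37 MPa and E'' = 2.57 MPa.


|E*| = sqrt(E'^2 + E''^2)
= sqrt(10.37^2 + 2.57^2)
= sqrt(107.5369 + 6.6049)
= 10.684 MPa

10.684 MPa


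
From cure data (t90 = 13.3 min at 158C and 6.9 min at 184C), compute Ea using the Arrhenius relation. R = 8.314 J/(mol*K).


T1 = 431.15 K, T2 = 457.15 K
1/T1 - 1/T2 = 1.3191e-04
ln(t1/t2) = ln(13.3/6.9) = 0.6562
Ea = 8.314 * 0.6562 / 1.3191e-04 = 41360.7325 J/mol
Ea = 41.36 kJ/mol

41.36 kJ/mol


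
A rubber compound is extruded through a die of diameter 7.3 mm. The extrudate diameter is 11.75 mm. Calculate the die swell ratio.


Die swell ratio = D_extrudate / D_die
= 11.75 / 7.3
= 1.61

Die swell = 1.61


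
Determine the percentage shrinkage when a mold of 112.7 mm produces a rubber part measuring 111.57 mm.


Shrinkage = (mold - part) / mold * 100
= (112.7 - 111.57) / 112.7 * 100
= 1.13 / 112.7 * 100
= 1.0%

1.0%


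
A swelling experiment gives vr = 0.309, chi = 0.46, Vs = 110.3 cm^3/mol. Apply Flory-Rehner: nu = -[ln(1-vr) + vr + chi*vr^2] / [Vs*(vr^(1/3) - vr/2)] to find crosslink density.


ln(1 - vr) = ln(1 - 0.309) = -0.3696
Numerator = -((-0.3696) + 0.309 + 0.46 * 0.309^2) = 0.0167
Denominator = 110.3 * (0.309^(1/3) - 0.309/2) = 57.5282
nu = 0.0167 / 57.5282 = 2.9019e-04 mol/cm^3

2.9019e-04 mol/cm^3


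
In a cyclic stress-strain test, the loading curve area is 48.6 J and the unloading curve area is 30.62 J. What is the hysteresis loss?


Hysteresis loss = loading - unloading
= 48.6 - 30.62
= 17.98 J

17.98 J


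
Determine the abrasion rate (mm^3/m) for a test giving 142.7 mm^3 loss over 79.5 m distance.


Rate = volume_loss / distance
= 142.7 / 79.5
= 1.795 mm^3/m

1.795 mm^3/m


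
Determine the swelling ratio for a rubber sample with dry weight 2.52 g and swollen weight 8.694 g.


Q = W_swollen / W_dry
Q = 8.694 / 2.52
Q = 3.45

Q = 3.45


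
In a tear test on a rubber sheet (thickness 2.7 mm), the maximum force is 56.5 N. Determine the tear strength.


Tear strength = force / thickness
= 56.5 / 2.7
= 20.93 N/mm

20.93 N/mm


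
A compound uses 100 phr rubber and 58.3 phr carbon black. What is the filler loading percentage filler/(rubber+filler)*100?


Filler % = filler / (rubber + filler) * 100
= 58.3 / (100 + 58.3) * 100
= 58.3 / 158.3 * 100
= 36.83%

36.83%


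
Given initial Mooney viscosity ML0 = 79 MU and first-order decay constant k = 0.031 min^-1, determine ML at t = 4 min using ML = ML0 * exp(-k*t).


ML = ML0 * exp(-k * t)
ML = 79 * exp(-0.031 * 4)
ML = 79 * 0.8834
ML = 69.79 MU

69.79 MU


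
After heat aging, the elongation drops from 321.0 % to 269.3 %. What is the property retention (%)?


Retention = aged / original * 100
= 269.3 / 321.0 * 100
= 83.9%

83.9%


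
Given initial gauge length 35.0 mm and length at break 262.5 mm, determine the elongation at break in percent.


Elongation = (Lf - L0) / L0 * 100
= (262.5 - 35.0) / 35.0 * 100
= 227.5 / 35.0 * 100
= 650.0%

650.0%


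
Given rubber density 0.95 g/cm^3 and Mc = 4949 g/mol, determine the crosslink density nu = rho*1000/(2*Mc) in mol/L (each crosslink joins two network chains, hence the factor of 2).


nu = rho * 1000 / (2 * Mc)
nu = 0.95 * 1000 / (2 * 4949)
nu = 950.0 / 9898
nu = 0.0960 mol/L

0.0960 mol/L


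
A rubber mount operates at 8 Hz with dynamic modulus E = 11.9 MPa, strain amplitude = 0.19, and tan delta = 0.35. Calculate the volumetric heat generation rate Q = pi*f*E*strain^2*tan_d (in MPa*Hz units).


Q = pi * f * E * strain^2 * tan_d
= pi * 8 * 11.9 * 0.19^2 * 0.35
= pi * 8 * 11.9 * 0.0361 * 0.35
= 3.7789

Q = 3.7789


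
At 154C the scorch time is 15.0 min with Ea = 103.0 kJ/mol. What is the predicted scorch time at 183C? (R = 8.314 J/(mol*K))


Convert temperatures: T1 = 154 + 273.15 = 427.15 K, T2 = 183 + 273.15 = 456.15 K
ts2_new = 15.0 * exp(103000 / 8.314 * (1/456.15 - 1/427.15))
1/T2 - 1/T1 = -1.4884e-04
ts2_new = 2.37 min

2.37 min


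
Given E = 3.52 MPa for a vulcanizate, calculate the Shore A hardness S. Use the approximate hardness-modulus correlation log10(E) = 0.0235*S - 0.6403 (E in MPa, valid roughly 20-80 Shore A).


log10(E) = 0.0235*S - 0.6403  =>  S = (log10(E) + 0.6403) / 0.0235
log10(3.52) = 0.546543
S = (0.546543 + 0.6403) / 0.0235 = 1.186843 / 0.0235
S = 50.5

Shore A = 50.5


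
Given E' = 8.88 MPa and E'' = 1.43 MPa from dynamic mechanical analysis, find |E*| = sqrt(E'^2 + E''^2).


|E*| = sqrt(E'^2 + E''^2)
= sqrt(8.88^2 + 1.43^2)
= sqrt(78.8544 + 2.0449)
= 8.994 MPa

8.994 MPa


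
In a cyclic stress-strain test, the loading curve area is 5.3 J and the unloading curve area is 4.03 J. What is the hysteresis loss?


Hysteresis loss = loading - unloading
= 5.3 - 4.03
= 1.27 J

1.27 J


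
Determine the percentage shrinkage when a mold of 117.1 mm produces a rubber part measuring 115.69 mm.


Shrinkage = (mold - part) / mold * 100
= (117.1 - 115.69) / 117.1 * 100
= 1.41 / 117.1 * 100
= 1.2%

1.2%


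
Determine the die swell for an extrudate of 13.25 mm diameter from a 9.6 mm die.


Die swell ratio = D_extrudate / D_die
= 13.25 / 9.6
= 1.38

Die swell = 1.38


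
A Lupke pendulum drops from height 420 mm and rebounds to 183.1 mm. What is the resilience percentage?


Resilience = h_rebound / h_drop * 100
= 183.1 / 420 * 100
= 43.6%

43.6%


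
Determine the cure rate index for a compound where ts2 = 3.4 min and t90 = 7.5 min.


CRI = 100 / (t90 - ts2)
= 100 / (7.5 - 3.4)
= 100 / 4.1
= 24.39 min^-1

24.39 min^-1


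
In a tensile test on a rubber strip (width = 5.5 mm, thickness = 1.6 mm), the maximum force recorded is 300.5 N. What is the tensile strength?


Area = width * thickness = 5.5 * 1.6 = 8.8 mm^2
TS = force / area = 300.5 / 8.8 = 34.15 MPa

34.15 MPa


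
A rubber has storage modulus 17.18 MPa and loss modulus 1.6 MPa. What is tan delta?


tan delta = E'' / E'
= 1.6 / 17.18
= 0.0931

tan delta = 0.0931


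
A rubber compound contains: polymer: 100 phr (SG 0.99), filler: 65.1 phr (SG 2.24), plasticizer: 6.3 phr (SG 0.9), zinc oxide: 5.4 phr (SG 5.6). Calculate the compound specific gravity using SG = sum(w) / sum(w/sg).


Sum of weights = 176.8
Volume contributions:
  polymer: 100/0.99 = 101.0101
  filler: 65.1/2.24 = 29.0625
  plasticizer: 6.3/0.9 = 7.0000
  zinc oxide: 5.4/5.6 = 0.9643
Sum of volumes = 138.0369
SG = 176.8 / 138.0369 = 1.281

SG = 1.281


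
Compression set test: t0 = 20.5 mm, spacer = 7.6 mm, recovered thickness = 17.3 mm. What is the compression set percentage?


CS = (t0 - recovered) / (t0 - ts) * 100
= (20.5 - 17.3) / (20.5 - 7.6) * 100
= 3.2 / 12.9 * 100
= 24.8%

24.8%


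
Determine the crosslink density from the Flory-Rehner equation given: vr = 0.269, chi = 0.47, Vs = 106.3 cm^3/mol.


ln(1 - vr) = ln(1 - 0.269) = -0.3133
Numerator = -((-0.3133) + 0.269 + 0.47 * 0.269^2) = 0.0103
Denominator = 106.3 * (0.269^(1/3) - 0.269/2) = 54.3226
nu = 0.0103 / 54.3226 = 1.9020e-04 mol/cm^3

1.9020e-04 mol/cm^3


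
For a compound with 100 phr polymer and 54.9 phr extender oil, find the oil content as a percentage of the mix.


Oil % = oil / (100 + oil) * 100
= 54.9 / (100 + 54.9) * 100
= 54.9 / 154.9 * 100
= 35.44%

35.44%


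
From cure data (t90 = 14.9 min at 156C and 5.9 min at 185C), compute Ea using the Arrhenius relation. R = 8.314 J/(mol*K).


T1 = 429.15 K, T2 = 458.15 K
1/T1 - 1/T2 = 1.4750e-04
ln(t1/t2) = ln(14.9/5.9) = 0.9264
Ea = 8.314 * 0.9264 / 1.4750e-04 = 52219.3583 J/mol
Ea = 52.22 kJ/mol

52.22 kJ/mol


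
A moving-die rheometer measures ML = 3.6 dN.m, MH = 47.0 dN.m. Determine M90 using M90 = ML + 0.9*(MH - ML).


M90 = ML + 0.9 * (MH - ML)
M90 = 3.6 + 0.9 * (47.0 - 3.6)
M90 = 3.6 + 0.9 * 43.4
M90 = 42.66 dN.m

42.66 dN.m


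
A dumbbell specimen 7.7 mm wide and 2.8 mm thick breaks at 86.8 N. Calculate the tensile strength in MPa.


Area = width * thickness = 7.7 * 2.8 = 21.56 mm^2
TS = force / area = 86.8 / 21.56 = 4.03 MPa

4.03 MPa


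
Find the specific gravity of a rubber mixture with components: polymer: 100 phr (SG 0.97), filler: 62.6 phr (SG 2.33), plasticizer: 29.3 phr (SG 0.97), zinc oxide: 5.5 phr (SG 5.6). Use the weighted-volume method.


Sum of weights = 197.4
Volume contributions:
  polymer: 100/0.97 = 103.0928
  filler: 62.6/2.33 = 26.8670
  plasticizer: 29.3/0.97 = 30.2062
  zinc oxide: 5.5/5.6 = 0.9821
Sum of volumes = 161.1481
SG = 197.4 / 161.1481 = 1.225

SG = 1.225


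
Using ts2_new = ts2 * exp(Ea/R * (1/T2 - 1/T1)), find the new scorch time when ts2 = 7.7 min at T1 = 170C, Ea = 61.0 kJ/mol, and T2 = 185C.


Convert temperatures: T1 = 170 + 273.15 = 443.15 K, T2 = 185 + 273.15 = 458.15 K
ts2_new = 7.7 * exp(61000 / 8.314 * (1/458.15 - 1/443.15))
1/T2 - 1/T1 = -7.3881e-05
ts2_new = 4.48 min

4.48 min


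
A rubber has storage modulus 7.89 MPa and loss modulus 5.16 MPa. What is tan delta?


tan delta = E'' / E'
= 5.16 / 7.89
= 0.654

tan delta = 0.654


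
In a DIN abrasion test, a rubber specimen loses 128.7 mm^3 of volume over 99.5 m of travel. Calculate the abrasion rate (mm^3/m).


Rate = volume_loss / distance
= 128.7 / 99.5
= 1.293 mm^3/m

1.293 mm^3/m


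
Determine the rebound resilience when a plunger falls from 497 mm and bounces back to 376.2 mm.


Resilience = h_rebound / h_drop * 100
= 376.2 / 497 * 100
= 75.7%

75.7%


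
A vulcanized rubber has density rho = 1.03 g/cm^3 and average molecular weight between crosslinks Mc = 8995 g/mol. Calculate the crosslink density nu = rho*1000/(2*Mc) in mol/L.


nu = rho * 1000 / (2 * Mc)
nu = 1.03 * 1000 / (2 * 8995)
nu = 1030.0 / 17990
nu = 0.0573 mol/L

0.0573 mol/L


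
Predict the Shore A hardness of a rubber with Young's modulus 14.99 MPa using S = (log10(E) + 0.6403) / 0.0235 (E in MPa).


log10(E) = 0.0235*S - 0.6403  =>  S = (log10(E) + 0.6403) / 0.0235
log10(14.99) = 1.175802
S = (1.175802 + 0.6403) / 0.0235 = 1.816102 / 0.0235
S = 77.3

Shore A = 77.3


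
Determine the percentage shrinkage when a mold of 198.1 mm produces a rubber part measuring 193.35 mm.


Shrinkage = (mold - part) / mold * 100
= (198.1 - 193.35) / 198.1 * 100
= 4.75 / 198.1 * 100
= 2.4%

2.4%


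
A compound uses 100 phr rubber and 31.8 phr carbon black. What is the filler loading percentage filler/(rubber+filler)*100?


Filler % = filler / (rubber + filler) * 100
= 31.8 / (100 + 31.8) * 100
= 31.8 / 131.8 * 100
= 24.13%

24.13%


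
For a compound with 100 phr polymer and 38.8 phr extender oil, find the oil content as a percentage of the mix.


Oil % = oil / (100 + oil) * 100
= 38.8 / (100 + 38.8) * 100
= 38.8 / 138.8 * 100
= 27.95%

27.95%


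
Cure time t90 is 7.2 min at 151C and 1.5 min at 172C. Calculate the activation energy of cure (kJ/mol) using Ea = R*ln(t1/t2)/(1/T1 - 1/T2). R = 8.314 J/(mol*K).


T1 = 424.15 K, T2 = 445.15 K
1/T1 - 1/T2 = 1.1122e-04
ln(t1/t2) = ln(7.2/1.5) = 1.5686
Ea = 8.314 * 1.5686 / 1.1122e-04 = 117255.4917 J/mol
Ea = 117.26 kJ/mol

117.26 kJ/mol


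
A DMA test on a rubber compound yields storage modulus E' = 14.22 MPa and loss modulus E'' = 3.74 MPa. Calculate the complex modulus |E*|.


|E*| = sqrt(E'^2 + E''^2)
= sqrt(14.22^2 + 3.74^2)
= sqrt(202.2084 + 13.9876)
= 14.704 MPa

14.704 MPa


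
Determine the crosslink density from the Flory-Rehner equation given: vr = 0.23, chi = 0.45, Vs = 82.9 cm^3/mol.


ln(1 - vr) = ln(1 - 0.23) = -0.2614
Numerator = -((-0.2614) + 0.23 + 0.45 * 0.23^2) = 0.0076
Denominator = 82.9 * (0.23^(1/3) - 0.23/2) = 41.2587
nu = 0.0076 / 41.2587 = 1.8323e-04 mol/cm^3

1.8323e-04 mol/cm^3


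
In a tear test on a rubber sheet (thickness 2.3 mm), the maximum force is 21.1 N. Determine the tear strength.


Tear strength = force / thickness
= 21.1 / 2.3
= 9.17 N/mm

9.17 N/mm


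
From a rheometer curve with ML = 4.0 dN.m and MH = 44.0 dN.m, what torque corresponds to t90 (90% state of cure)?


M90 = ML + 0.9 * (MH - ML)
M90 = 4.0 + 0.9 * (44.0 - 4.0)
M90 = 4.0 + 0.9 * 40.0
M90 = 40.0 dN.m

40.0 dN.m


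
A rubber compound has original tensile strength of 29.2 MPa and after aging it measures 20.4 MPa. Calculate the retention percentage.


Retention = aged / original * 100
= 20.4 / 29.2 * 100
= 69.9%

69.9%


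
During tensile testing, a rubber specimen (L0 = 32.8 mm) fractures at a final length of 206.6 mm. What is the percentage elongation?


Elongation = (Lf - L0) / L0 * 100
= (206.6 - 32.8) / 32.8 * 100
= 173.8 / 32.8 * 100
= 529.9%

529.9%


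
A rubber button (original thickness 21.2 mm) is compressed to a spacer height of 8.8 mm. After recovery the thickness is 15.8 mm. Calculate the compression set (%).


CS = (t0 - recovered) / (t0 - ts) * 100
= (21.2 - 15.8) / (21.2 - 8.8) * 100
= 5.4 / 12.4 * 100
= 43.5%

43.5%


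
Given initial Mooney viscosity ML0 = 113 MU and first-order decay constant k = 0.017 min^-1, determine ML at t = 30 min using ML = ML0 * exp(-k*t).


ML = ML0 * exp(-k * t)
ML = 113 * exp(-0.017 * 30)
ML = 113 * 0.6005
ML = 67.86 MU

67.86 MU


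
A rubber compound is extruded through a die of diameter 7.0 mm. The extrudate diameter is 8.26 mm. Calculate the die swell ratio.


Die swell ratio = D_extrudate / D_die
= 8.26 / 7.0
= 1.18

Die swell = 1.18


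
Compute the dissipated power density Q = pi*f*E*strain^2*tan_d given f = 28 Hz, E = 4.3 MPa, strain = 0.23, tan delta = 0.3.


Q = pi * f * E * strain^2 * tan_d
= pi * 28 * 4.3 * 0.23^2 * 0.3
= pi * 28 * 4.3 * 0.0529 * 0.3
= 6.0028

Q = 6.0028


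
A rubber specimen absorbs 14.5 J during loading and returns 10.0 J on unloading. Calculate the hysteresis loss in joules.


Hysteresis loss = loading - unloading
= 14.5 - 10.0
= 4.5 J

4.5 J


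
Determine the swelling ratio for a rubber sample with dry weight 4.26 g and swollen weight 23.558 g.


Q = W_swollen / W_dry
Q = 23.558 / 4.26
Q = 5.53

Q = 5.53


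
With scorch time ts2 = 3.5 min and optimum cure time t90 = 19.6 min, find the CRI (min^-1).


CRI = 100 / (t90 - ts2)
= 100 / (19.6 - 3.5)
= 100 / 16.1
= 6.21 min^-1

6.21 min^-1


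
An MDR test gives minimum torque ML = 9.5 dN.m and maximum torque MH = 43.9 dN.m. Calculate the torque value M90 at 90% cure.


M90 = ML + 0.9 * (MH - ML)
M90 = 9.5 + 0.9 * (43.9 - 9.5)
M90 = 9.5 + 0.9 * 34.4
M90 = 40.46 dN.m

40.46 dN.m


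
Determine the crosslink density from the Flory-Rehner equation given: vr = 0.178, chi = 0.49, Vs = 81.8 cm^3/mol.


ln(1 - vr) = ln(1 - 0.178) = -0.1960
Numerator = -((-0.1960) + 0.178 + 0.49 * 0.178^2) = 0.0025
Denominator = 81.8 * (0.178^(1/3) - 0.178/2) = 38.7342
nu = 0.0025 / 38.7342 = 6.4277e-05 mol/cm^3

6.4277e-05 mol/cm^3


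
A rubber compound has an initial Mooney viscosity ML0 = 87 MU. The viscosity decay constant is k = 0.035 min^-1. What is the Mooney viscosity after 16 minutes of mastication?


ML = ML0 * exp(-k * t)
ML = 87 * exp(-0.035 * 16)
ML = 87 * 0.5712
ML = 49.7 MU

49.7 MU


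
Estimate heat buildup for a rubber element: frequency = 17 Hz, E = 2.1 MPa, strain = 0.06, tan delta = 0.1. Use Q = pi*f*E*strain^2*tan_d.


Q = pi * f * E * strain^2 * tan_d
= pi * 17 * 2.1 * 0.06^2 * 0.1
= pi * 17 * 2.1 * 0.0036 * 0.1
= 0.0404

Q = 0.0404


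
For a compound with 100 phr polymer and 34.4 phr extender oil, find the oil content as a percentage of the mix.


Oil % = oil / (100 + oil) * 100
= 34.4 / (100 + 34.4) * 100
= 34.4 / 134.4 * 100
= 25.6%

25.6%


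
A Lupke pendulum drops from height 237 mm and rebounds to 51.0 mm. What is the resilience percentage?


Resilience = h_rebound / h_drop * 100
= 51.0 / 237 * 100
= 21.5%

21.5%


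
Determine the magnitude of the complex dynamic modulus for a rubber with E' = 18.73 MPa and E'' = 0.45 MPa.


|E*| = sqrt(E'^2 + E''^2)
= sqrt(18.73^2 + 0.45^2)
= sqrt(350.8129 + 0.2025)
= 18.735 MPa

18.735 MPa


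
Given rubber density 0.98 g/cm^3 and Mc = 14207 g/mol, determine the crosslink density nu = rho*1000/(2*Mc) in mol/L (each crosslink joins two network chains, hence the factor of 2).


nu = rho * 1000 / (2 * Mc)
nu = 0.98 * 1000 / (2 * 14207)
nu = 980.0 / 28414
nu = 0.0345 mol/L

0.0345 mol/L


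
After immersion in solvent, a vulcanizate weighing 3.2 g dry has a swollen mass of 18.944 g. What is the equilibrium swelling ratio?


Q = W_swollen / W_dry
Q = 18.944 / 3.2
Q = 5.92

Q = 5.92


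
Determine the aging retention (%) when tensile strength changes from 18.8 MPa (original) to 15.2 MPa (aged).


Retention = aged / original * 100
= 15.2 / 18.8 * 100
= 80.9%

80.9%


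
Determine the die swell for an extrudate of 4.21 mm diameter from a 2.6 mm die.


Die swell ratio = D_extrudate / D_die
= 4.21 / 2.6
= 1.619

Die swell = 1.619


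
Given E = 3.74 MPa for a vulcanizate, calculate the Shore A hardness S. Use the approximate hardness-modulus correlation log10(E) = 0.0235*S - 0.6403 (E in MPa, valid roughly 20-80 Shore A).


log10(E) = 0.0235*S - 0.6403  =>  S = (log10(E) + 0.6403) / 0.0235
log10(3.74) = 0.572872
S = (0.572872 + 0.6403) / 0.0235 = 1.213172 / 0.0235
S = 51.6

Shore A = 51.6


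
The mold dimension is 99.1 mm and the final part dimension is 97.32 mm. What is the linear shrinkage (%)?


Shrinkage = (mold - part) / mold * 100
= (99.1 - 97.32) / 99.1 * 100
= 1.78 / 99.1 * 100
= 1.8%

1.8%


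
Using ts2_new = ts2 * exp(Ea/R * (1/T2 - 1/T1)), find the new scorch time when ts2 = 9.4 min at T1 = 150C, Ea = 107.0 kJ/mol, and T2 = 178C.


Convert temperatures: T1 = 150 + 273.15 = 423.15 K, T2 = 178 + 273.15 = 451.15 K
ts2_new = 9.4 * exp(107000 / 8.314 * (1/451.15 - 1/423.15))
1/T2 - 1/T1 = -1.4667e-04
ts2_new = 1.42 min

1.42 min


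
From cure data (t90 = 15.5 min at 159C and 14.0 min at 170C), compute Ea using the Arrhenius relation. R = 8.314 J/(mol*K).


T1 = 432.15 K, T2 = 443.15 K
1/T1 - 1/T2 = 5.7439e-05
ln(t1/t2) = ln(15.5/14.0) = 0.1018
Ea = 8.314 * 0.1018 / 5.7439e-05 = 14732.5034 J/mol
Ea = 14.73 kJ/mol

14.73 kJ/mol


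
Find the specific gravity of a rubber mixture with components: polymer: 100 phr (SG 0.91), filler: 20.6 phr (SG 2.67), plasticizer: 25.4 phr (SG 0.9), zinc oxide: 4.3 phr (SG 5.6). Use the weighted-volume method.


Sum of weights = 150.3
Volume contributions:
  polymer: 100/0.91 = 109.8901
  filler: 20.6/2.67 = 7.7154
  plasticizer: 25.4/0.9 = 28.2222
  zinc oxide: 4.3/5.6 = 0.7679
Sum of volumes = 146.5955
SG = 150.3 / 146.5955 = 1.025

SG = 1.025


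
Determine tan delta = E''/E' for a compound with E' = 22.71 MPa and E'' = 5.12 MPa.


tan delta = E'' / E'
= 5.12 / 22.71
= 0.2255

tan delta = 0.2255


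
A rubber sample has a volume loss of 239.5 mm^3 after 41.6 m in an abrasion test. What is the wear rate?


Rate = volume_loss / distance
= 239.5 / 41.6
= 5.757 mm^3/m

5.757 mm^3/m


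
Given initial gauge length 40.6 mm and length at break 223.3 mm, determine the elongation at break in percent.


Elongation = (Lf - L0) / L0 * 100
= (223.3 - 40.6) / 40.6 * 100
= 182.7 / 40.6 * 100
= 450.0%

450.0%


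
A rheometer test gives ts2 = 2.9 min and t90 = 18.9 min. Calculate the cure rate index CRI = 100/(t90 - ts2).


CRI = 100 / (t90 - ts2)
= 100 / (18.9 - 2.9)
= 100 / 16.0
= 6.25 min^-1

6.25 min^-1


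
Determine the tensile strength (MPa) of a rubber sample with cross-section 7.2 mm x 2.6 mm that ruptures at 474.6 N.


Area = width * thickness = 7.2 * 2.6 = 18.72 mm^2
TS = force / area = 474.6 / 18.72 = 25.35 MPa

25.35 MPa


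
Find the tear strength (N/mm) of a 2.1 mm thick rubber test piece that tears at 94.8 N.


Tear strength = force / thickness
= 94.8 / 2.1
= 45.14 N/mm

45.14 N/mm


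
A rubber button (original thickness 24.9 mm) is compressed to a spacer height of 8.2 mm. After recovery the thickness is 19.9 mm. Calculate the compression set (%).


CS = (t0 - recovered) / (t0 - ts) * 100
= (24.9 - 19.9) / (24.9 - 8.2) * 100
= 5.0 / 16.7 * 100
= 29.9%

29.9%


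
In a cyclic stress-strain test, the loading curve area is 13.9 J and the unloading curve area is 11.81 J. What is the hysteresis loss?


Hysteresis loss = loading - unloading
= 13.9 - 11.81
= 2.09 J

2.09 J


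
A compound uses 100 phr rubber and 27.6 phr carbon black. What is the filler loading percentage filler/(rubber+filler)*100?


Filler % = filler / (rubber + filler) * 100
= 27.6 / (100 + 27.6) * 100
= 27.6 / 127.6 * 100
= 21.63%

21.63%


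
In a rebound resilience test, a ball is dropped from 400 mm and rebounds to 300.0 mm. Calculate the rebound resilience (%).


Resilience = h_rebound / h_drop * 100
= 300.0 / 400 * 100
= 75.0%

75.0%


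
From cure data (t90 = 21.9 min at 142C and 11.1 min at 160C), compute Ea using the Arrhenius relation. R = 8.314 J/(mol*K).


T1 = 415.15 K, T2 = 433.15 K
1/T1 - 1/T2 = 1.0010e-04
ln(t1/t2) = ln(21.9/11.1) = 0.6795
Ea = 8.314 * 0.6795 / 1.0010e-04 = 56441.2832 J/mol
Ea = 56.44 kJ/mol

56.44 kJ/mol


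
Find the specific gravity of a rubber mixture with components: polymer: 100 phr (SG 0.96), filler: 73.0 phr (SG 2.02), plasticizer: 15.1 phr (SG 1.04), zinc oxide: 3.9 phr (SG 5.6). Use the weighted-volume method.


Sum of weights = 192.0
Volume contributions:
  polymer: 100/0.96 = 104.1667
  filler: 73.0/2.02 = 36.1386
  plasticizer: 15.1/1.04 = 14.5192
  zinc oxide: 3.9/5.6 = 0.6964
Sum of volumes = 155.5209
SG = 192.0 / 155.5209 = 1.235

SG = 1.235


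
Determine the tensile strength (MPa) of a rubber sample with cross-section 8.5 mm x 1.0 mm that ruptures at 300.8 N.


Area = width * thickness = 8.5 * 1.0 = 8.5 mm^2
TS = force / area = 300.8 / 8.5 = 35.39 MPa

35.39 MPa


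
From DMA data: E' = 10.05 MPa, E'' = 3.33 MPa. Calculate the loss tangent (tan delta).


tan delta = E'' / E'
= 3.33 / 10.05
= 0.3313

tan delta = 0.3313


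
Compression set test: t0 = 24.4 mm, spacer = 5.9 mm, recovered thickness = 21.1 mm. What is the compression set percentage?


CS = (t0 - recovered) / (t0 - ts) * 100
= (24.4 - 21.1) / (24.4 - 5.9) * 100
= 3.3 / 18.5 * 100
= 17.8%

17.8%


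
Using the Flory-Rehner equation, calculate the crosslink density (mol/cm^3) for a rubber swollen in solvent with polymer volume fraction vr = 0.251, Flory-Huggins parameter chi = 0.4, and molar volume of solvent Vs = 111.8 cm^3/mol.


ln(1 - vr) = ln(1 - 0.251) = -0.2890
Numerator = -((-0.2890) + 0.251 + 0.4 * 0.251^2) = 0.0128
Denominator = 111.8 * (0.251^(1/3) - 0.251/2) = 56.4925
nu = 0.0128 / 56.4925 = 2.2686e-04 mol/cm^3

2.2686e-04 mol/cm^3


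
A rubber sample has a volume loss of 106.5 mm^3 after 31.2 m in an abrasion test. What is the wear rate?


Rate = volume_loss / distance
= 106.5 / 31.2
= 3.413 mm^3/m

3.413 mm^3/m


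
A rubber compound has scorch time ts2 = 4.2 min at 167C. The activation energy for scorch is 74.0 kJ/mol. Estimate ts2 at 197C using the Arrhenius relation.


Convert temperatures: T1 = 167 + 273.15 = 440.15 K, T2 = 197 + 273.15 = 470.15 K
ts2_new = 4.2 * exp(74000 / 8.314 * (1/470.15 - 1/440.15))
1/T2 - 1/T1 = -1.4497e-04
ts2_new = 1.16 min

1.16 min


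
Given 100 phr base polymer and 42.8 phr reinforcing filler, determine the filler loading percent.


Filler % = filler / (rubber + filler) * 100
= 42.8 / (100 + 42.8) * 100
= 42.8 / 142.8 * 100
= 29.97%

29.97%


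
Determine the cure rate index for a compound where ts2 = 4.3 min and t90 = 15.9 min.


CRI = 100 / (t90 - ts2)
= 100 / (15.9 - 4.3)
= 100 / 11.6
= 8.62 min^-1

8.62 min^-1


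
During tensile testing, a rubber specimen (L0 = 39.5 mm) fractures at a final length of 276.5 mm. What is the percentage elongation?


Elongation = (Lf - L0) / L0 * 100
= (276.5 - 39.5) / 39.5 * 100
= 237.0 / 39.5 * 100
= 600.0%

600.0%


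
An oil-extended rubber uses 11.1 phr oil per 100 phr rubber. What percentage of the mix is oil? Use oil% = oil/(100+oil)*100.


Oil % = oil / (100 + oil) * 100
= 11.1 / (100 + 11.1) * 100
= 11.1 / 111.1 * 100
= 9.99%

9.99%


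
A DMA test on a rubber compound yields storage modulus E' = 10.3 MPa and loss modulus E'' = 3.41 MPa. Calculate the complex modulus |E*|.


|E*| = sqrt(E'^2 + E''^2)
= sqrt(10.3^2 + 3.41^2)
= sqrt(106.0900 + 11.6281)
= 10.85 MPa

10.85 MPa


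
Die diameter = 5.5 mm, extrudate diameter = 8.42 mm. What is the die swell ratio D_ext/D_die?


Die swell ratio = D_extrudate / D_die
= 8.42 / 5.5
= 1.531

Die swell = 1.531


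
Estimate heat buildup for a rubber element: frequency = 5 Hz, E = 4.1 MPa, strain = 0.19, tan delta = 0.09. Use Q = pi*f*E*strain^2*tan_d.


Q = pi * f * E * strain^2 * tan_d
= pi * 5 * 4.1 * 0.19^2 * 0.09
= pi * 5 * 4.1 * 0.0361 * 0.09
= 0.2092

Q = 0.2092


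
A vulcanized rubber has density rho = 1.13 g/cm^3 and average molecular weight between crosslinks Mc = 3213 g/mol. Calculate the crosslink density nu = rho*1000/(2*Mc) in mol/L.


nu = rho * 1000 / (2 * Mc)
nu = 1.13 * 1000 / (2 * 3213)
nu = 1130.0 / 6426
nu = 0.1758 mol/L

0.1758 mol/L


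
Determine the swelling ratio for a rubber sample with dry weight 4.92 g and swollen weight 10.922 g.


Q = W_swollen / W_dry
Q = 10.922 / 4.92
Q = 2.22

Q = 2.22


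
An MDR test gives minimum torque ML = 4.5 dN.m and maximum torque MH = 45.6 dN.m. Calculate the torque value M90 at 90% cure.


M90 = ML + 0.9 * (MH - ML)
M90 = 4.5 + 0.9 * (45.6 - 4.5)
M90 = 4.5 + 0.9 * 41.1
M90 = 41.49 dN.m

41.49 dN.m


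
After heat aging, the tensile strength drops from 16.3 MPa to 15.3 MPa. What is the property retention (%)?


Retention = aged / original * 100
= 15.3 / 16.3 * 100
= 93.9%

93.9%


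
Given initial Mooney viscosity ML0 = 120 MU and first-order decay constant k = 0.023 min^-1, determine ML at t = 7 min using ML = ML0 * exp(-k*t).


ML = ML0 * exp(-k * t)
ML = 120 * exp(-0.023 * 7)
ML = 120 * 0.8513
ML = 102.16 MU

102.16 MU


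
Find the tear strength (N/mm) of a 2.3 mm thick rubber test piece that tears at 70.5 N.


Tear strength = force / thickness
= 70.5 / 2.3
= 30.65 N/mm

30.65 N/mm


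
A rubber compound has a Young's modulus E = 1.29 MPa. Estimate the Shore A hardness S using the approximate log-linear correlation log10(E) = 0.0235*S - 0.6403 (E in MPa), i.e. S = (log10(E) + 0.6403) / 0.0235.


log10(E) = 0.0235*S - 0.6403  =>  S = (log10(E) + 0.6403) / 0.0235
log10(1.29) = 0.110590
S = (0.110590 + 0.6403) / 0.0235 = 0.750890 / 0.0235
S = 32.0

Shore A = 32.0


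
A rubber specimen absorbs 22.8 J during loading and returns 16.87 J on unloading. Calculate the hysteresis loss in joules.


Hysteresis loss = loading - unloading
= 22.8 - 16.87
= 5.93 J

5.93 J


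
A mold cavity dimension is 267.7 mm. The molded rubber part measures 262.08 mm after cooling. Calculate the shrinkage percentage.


Shrinkage = (mold - part) / mold * 100
= (267.7 - 262.08) / 267.7 * 100
= 5.62 / 267.7 * 100
= 2.1%

2.1%


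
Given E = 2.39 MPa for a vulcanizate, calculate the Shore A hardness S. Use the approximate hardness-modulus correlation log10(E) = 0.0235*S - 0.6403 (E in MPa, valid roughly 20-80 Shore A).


log10(E) = 0.0235*S - 0.6403  =>  S = (log10(E) + 0.6403) / 0.0235
log10(2.39) = 0.378398
S = (0.378398 + 0.6403) / 0.0235 = 1.018698 / 0.0235
S = 43.3

Shore A = 43.3


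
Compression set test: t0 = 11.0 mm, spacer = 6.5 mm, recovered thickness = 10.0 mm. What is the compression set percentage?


CS = (t0 - recovered) / (t0 - ts) * 100
= (11.0 - 10.0) / (11.0 - 6.5) * 100
= 1.0 / 4.5 * 100
= 22.2%

22.2%


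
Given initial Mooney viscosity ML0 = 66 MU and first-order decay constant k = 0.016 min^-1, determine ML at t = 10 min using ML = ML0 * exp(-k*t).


ML = ML0 * exp(-k * t)
ML = 66 * exp(-0.016 * 10)
ML = 66 * 0.8521
ML = 56.24 MU

56.24 MU


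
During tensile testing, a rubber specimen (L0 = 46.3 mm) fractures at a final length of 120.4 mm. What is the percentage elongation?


Elongation = (Lf - L0) / L0 * 100
= (120.4 - 46.3) / 46.3 * 100
= 74.1 / 46.3 * 100
= 160.0%

160.0%
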